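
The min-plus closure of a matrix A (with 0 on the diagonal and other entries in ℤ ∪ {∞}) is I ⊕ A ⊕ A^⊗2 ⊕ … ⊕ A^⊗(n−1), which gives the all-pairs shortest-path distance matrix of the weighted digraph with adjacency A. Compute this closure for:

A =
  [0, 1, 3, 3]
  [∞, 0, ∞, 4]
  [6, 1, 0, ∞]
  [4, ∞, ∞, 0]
Closure =
  [0, 1, 3, 3]
  [8, 0, 11, 4]
  [6, 1, 0, 5]
  [4, 5, 7, 0]

This is the Floyd-Warshall all-pairs shortest-path computation. For each intermediate vertex k = 0, 1, …, 3, update dist[i][j] ← min(dist[i][j], dist[i][k] + dist[k][j]). The final matrix gives, for each (i, j), the minimum total weight of any directed path from i to j (possibly empty when i = j).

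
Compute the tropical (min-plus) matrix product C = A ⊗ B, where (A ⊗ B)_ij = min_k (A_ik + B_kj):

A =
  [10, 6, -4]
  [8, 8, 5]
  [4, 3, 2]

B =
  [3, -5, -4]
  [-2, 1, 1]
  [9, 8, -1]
A ⊗ B =
  [4, 4, -5]
  [6, 3, 4]
  [1, -1, 0]

Apply the min-plus product entry-by-entry:
  C[0][0] = min over k of (A[0][0] + B[0][0] = 10 + 3 = 13, A[0][1] + B[1][0] = 6 + -2 = 4, A[0][2] + B[2][0] = -4 + 9 = 5) = 4 (attained at k = 1)
  C[0][1] = min over k of (A[0][0] + B[0][1] = 10 + -5 = 5, A[0][1] + B[1][1] = 6 + 1 = 7, A[0][2] + B[2][1] = -4 + 8 = 4) = 4 (attained at k = 2)
  C[0][2] = min over k of (A[0][0] + B[0][2] = 10 + -4 = 6, A[0][1] + B[1][2] = 6 + 1 = 7, A[0][2] + B[2][2] = -4 + -1 = -5) = -5 (attained at k = 2)
  C[1][0] = min over k of (A[1][0] + B[0][0] = 8 + 3 = 11, A[1][1] + B[1][0] = 8 + -2 = 6, A[1][2] + B[2][0] = 5 + 9 = 14) = 6 (attained at k = 1)
  C[1][1] = min over k of (A[1][0] + B[0][1] = 8 + -5 = 3, A[1][1] + B[1][1] = 8 + 1 = 9, A[1][2] + B[2][1] = 5 + 8 = 13) = 3 (attained at k = 0)
  C[1][2] = min over k of (A[1][0] + B[0][2] = 8 + -4 = 4, A[1][1] + B[1][2] = 8 + 1 = 9, A[1][2] + B[2][2] = 5 + -1 = 4) = 4 (attained at k = 0)
  C[2][0] = min over k of (A[2][0] + B[0][0] = 4 + 3 = 7, A[2][1] + B[1][0] = 3 + -2 = 1, A[2][2] + B[2][0] = 2 + 9 = 11) = 1 (attained at k = 1)
  C[2][1] = min over k of (A[2][0] + B[0][1] = 4 + -5 = -1, A[2][1] + B[1][1] = 3 + 1 = 4, A[2][2] + B[2][1] = 2 + 8 = 10) = -1 (attained at k = 0)
  C[2][2] = min over k of (A[2][0] + B[0][2] = 4 + -4 = 0, A[2][1] + B[1][2] = 3 + 1 = 4, A[2][2] + B[2][2] = 2 + -1 = 1) = 0 (attained at k = 0)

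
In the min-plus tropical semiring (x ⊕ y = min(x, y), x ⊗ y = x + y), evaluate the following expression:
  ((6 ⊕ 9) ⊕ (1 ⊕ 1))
((6 ⊕ 9) ⊕ (1 ⊕ 1)) = 1

Expand innermost to outermost. Recall ⊕ takes the minimum of its arguments and ⊗ takes their sum. Working out the expression ((6 ⊕ 9) ⊕ (1 ⊕ 1)) gives 1.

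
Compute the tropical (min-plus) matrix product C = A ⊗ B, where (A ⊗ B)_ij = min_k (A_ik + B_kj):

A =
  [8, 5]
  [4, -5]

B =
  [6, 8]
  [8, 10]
A ⊗ B =
  [13, 15]
  [3, 5]

Apply the min-plus product entry-by-entry:
  C[0][0] = min over k of (A[0][0] + B[0][0] = 8 + 6 = 14, A[0][1] + B[1][0] = 5 + 8 = 13) = 13 (attained at k = 1)
  C[0][1] = min over k of (A[0][0] + B[0][1] = 8 + 8 = 16, A[0][1] + B[1][1] = 5 + 10 = 15) = 15 (attained at k = 1)
  C[1][0] = min over k of (A[1][0] + B[0][0] = 4 + 6 = 10, A[1][1] + B[1][0] = -5 + 8 = 3) = 3 (attained at k = 1)
  C[1][1] = min over k of (A[1][0] + B[0][1] = 4 + 8 = 12, A[1][1] + B[1][1] = -5 + 10 = 5) = 5 (attained at k = 1)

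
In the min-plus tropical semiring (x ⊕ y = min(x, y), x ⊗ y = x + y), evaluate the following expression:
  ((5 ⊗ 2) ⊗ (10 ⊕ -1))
((5 ⊗ 2) ⊗ (10 ⊕ -1)) = 6

Expand innermost to outermost. Recall ⊕ takes the minimum of its arguments and ⊗ takes their sum. Working out the expression ((5 ⊗ 2) ⊗ (10 ⊕ -1)) gives 6.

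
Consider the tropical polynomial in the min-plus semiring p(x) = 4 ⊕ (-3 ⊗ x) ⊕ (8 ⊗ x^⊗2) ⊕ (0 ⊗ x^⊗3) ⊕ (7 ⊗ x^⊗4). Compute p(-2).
p(-2) = -6

A tropical monomial a ⊗ x^⊗i evaluates to a + i · x. Evaluating each term at x = -2:
  Term 0 contributes 4 + 0 · -2 = 4
  Term 1 contributes -3 + 1 · -2 = -5
  Term 2 contributes 8 + 2 · -2 = 4
  Term 3 contributes 0 + 3 · -2 = -6
  Term 4 contributes 7 + 4 · -2 = -1
p(-2) = ⊕ of these = min[4, -5, 4, -6, -1] = -6.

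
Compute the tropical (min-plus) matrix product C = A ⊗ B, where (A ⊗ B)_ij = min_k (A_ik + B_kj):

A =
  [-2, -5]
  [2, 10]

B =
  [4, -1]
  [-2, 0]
A ⊗ B =
  [-7, -5]
  [6, 1]

Apply the min-plus product entry-by-entry:
  C[0][0] = min over k of (A[0][0] + B[0][0] = -2 + 4 = 2, A[0][1] + B[1][0] = -5 + -2 = -7) = -7 (attained at k = 1)
  C[0][1] = min over k of (A[0][0] + B[0][1] = -2 + -1 = -3, A[0][1] + B[1][1] = -5 + 0 = -5) = -5 (attained at k = 1)
  C[1][0] = min over k of (A[1][0] + B[0][0] = 2 + 4 = 6, A[1][1] + B[1][0] = 10 + -2 = 8) = 6 (attained at k = 0)
  C[1][1] = min over k of (A[1][0] + B[0][1] = 2 + -1 = 1, A[1][1] + B[1][1] = 10 + 0 = 10) = 1 (attained at k = 0)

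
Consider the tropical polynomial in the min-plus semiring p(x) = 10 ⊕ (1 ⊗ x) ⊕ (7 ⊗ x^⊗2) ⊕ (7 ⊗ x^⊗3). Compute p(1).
p(1) = 2

A tropical monomial a ⊗ x^⊗i evaluates to a + i · x. Evaluating each term at x = 1:
  Term 0 contributes 10 + 0 · 1 = 10
  Term 1 contributes 1 + 1 · 1 = 2
  Term 2 contributes 7 + 2 · 1 = 9
  Term 3 contributes 7 + 3 · 1 = 10
p(1) = ⊕ of these = min[10, 2, 9, 10] = 2.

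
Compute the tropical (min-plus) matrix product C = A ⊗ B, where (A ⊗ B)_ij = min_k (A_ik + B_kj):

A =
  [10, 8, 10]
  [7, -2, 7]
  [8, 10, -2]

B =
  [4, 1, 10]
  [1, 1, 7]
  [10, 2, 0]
A ⊗ B =
  [9, 9, 10]
  [-1, -1, 5]
  [8, 0, -2]

Apply the min-plus product entry-by-entry:
  C[0][0] = min over k of (A[0][0] + B[0][0] = 10 + 4 = 14, A[0][1] + B[1][0] = 8 + 1 = 9, A[0][2] + B[2][0] = 10 + 10 = 20) = 9 (attained at k = 1)
  C[0][1] = min over k of (A[0][0] + B[0][1] = 10 + 1 = 11, A[0][1] + B[1][1] = 8 + 1 = 9, A[0][2] + B[2][1] = 10 + 2 = 12) = 9 (attained at k = 1)
  C[0][2] = min over k of (A[0][0] + B[0][2] = 10 + 10 = 20, A[0][1] + B[1][2] = 8 + 7 = 15, A[0][2] + B[2][2] = 10 + 0 = 10) = 10 (attained at k = 2)
  C[1][0] = min over k of (A[1][0] + B[0][0] = 7 + 4 = 11, A[1][1] + B[1][0] = -2 + 1 = -1, A[1][2] + B[2][0] = 7 + 10 = 17) = -1 (attained at k = 1)
  C[1][1] = min over k of (A[1][0] + B[0][1] = 7 + 1 = 8, A[1][1] + B[1][1] = -2 + 1 = -1, A[1][2] + B[2][1] = 7 + 2 = 9) = -1 (attained at k = 1)
  C[1][2] = min over k of (A[1][0] + B[0][2] = 7 + 10 = 17, A[1][1] + B[1][2] = -2 + 7 = 5, A[1][2] + B[2][2] = 7 + 0 = 7) = 5 (attained at k = 1)
  C[2][0] = min over k of (A[2][0] + B[0][0] = 8 + 4 = 12, A[2][1] + B[1][0] = 10 + 1 = 11, A[2][2] + B[2][0] = -2 + 10 = 8) = 8 (attained at k = 2)
  C[2][1] = min over k of (A[2][0] + B[0][1] = 8 + 1 = 9, A[2][1] + B[1][1] = 10 + 1 = 11, A[2][2] + B[2][1] = -2 + 2 = 0) = 0 (attained at k = 2)
  C[2][2] = min over k of (A[2][0] + B[0][2] = 8 + 10 = 18, A[2][1] + B[1][2] = 10 + 7 = 17, A[2][2] + B[2][2] = -2 + 0 = -2) = -2 (attained at k = 2)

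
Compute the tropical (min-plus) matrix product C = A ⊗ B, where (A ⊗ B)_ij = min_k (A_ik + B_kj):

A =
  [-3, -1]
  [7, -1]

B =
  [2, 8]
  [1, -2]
A ⊗ B =
  [-1, -3]
  [0, -3]

Apply the min-plus product entry-by-entry:
  C[0][0] = min over k of (A[0][0] + B[0][0] = -3 + 2 = -1, A[0][1] + B[1][0] = -1 + 1 = 0) = -1 (attained at k = 0)
  C[0][1] = min over k of (A[0][0] + B[0][1] = -3 + 8 = 5, A[0][1] + B[1][1] = -1 + -2 = -3) = -3 (attained at k = 1)
  C[1][0] = min over k of (A[1][0] + B[0][0] = 7 + 2 = 9, A[1][1] + B[1][0] = -1 + 1 = 0) = 0 (attained at k = 1)
  C[1][1] = min over k of (A[1][0] + B[0][1] = 7 + 8 = 15, A[1][1] + B[1][1] = -1 + -2 = -3) = -3 (attained at k = 1)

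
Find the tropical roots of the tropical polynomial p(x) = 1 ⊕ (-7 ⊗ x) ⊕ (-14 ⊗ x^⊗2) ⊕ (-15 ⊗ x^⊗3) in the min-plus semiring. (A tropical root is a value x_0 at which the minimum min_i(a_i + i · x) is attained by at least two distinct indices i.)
Roots: {1, 7, 8}

Each tropical root is a break point of the lower envelope of the lines y = a_i + i · x (there are 4 lines, with slopes 0, 1, ..., 3). Only the lines that attain the minimum somewhere contribute to roots; other lines are dominated. Here the surviving (envelope) indices are i = 3, i = 2, i = 1, i = 0.
Intersections between consecutive envelope lines give the roots: for adjacent envelope indices i < j the intersection is x = (a_i − a_j) / (j − i). Reading off the sorted break points: {1, 7, 8}.
Verification: at each break x_0, at least two indices attain the minimum of min_i(a_i + i · x_0).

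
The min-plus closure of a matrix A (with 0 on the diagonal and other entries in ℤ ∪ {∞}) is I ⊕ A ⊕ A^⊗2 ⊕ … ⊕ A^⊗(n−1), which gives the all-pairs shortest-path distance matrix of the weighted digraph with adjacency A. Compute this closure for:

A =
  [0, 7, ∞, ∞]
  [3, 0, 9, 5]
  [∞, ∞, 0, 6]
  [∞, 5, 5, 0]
Closure =
  [0, 7, 16, 12]
  [3, 0, 9, 5]
  [14, 11, 0, 6]
  [8, 5, 5, 0]

This is the Floyd-Warshall all-pairs shortest-path computation. For each intermediate vertex k = 0, 1, …, 3, update dist[i][j] ← min(dist[i][j], dist[i][k] + dist[k][j]). The final matrix gives, for each (i, j), the minimum total weight of any directed path from i to j (possibly empty when i = j).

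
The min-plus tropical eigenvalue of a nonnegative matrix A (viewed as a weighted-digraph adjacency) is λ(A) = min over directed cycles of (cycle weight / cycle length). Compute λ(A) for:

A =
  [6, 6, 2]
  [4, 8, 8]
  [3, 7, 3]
λ(A) = 5/2

Enumerate directed cycles and compute their means (weight / length). Sample:
  cycle 0 → 0: weight = 6, length = 1, mean = 6/1 ≈ 6.000
  cycle 1 → 1: weight = 8, length = 1, mean = 8/1 ≈ 8.000
  cycle 2 → 2: weight = 3, length = 1, mean = 3/1 ≈ 3.000
  cycle 0 → 1 → 0: weight = 10, length = 2, mean = 10/2 ≈ 5.000
  cycle 0 → 2 → 0: weight = 5, length = 2, mean = 5/2 ≈ 2.500
  cycle 1 → 0 → 1: weight = 10, length = 2, mean = 10/2 ≈ 5.000
Minimum mean = 2.500, attained e.g. along the cycle 0 → 2 → 0 with weight 5 and length 2. So λ(A) = 5/2 = 5/2.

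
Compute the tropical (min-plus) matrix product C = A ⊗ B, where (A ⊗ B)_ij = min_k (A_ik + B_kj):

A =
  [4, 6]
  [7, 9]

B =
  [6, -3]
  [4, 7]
A ⊗ B =
  [10, 1]
  [13, 4]

Apply the min-plus product entry-by-entry:
  C[0][0] = min over k of (A[0][0] + B[0][0] = 4 + 6 = 10, A[0][1] + B[1][0] = 6 + 4 = 10) = 10 (attained at k = 0)
  C[0][1] = min over k of (A[0][0] + B[0][1] = 4 + -3 = 1, A[0][1] + B[1][1] = 6 + 7 = 13) = 1 (attained at k = 0)
  C[1][0] = min over k of (A[1][0] + B[0][0] = 7 + 6 = 13, A[1][1] + B[1][0] = 9 + 4 = 13) = 13 (attained at k = 0)
  C[1][1] = min over k of (A[1][0] + B[0][1] = 7 + -3 = 4, A[1][1] + B[1][1] = 9 + 7 = 16) = 4 (attained at k = 0)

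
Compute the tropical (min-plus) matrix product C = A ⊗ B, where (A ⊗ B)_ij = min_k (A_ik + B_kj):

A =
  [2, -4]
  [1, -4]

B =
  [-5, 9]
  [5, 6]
A ⊗ B =
  [-3, 2]
  [-4, 2]

Apply the min-plus product entry-by-entry:
  C[0][0] = min over k of (A[0][0] + B[0][0] = 2 + -5 = -3, A[0][1] + B[1][0] = -4 + 5 = 1) = -3 (attained at k = 0)
  C[0][1] = min over k of (A[0][0] + B[0][1] = 2 + 9 = 11, A[0][1] + B[1][1] = -4 + 6 = 2) = 2 (attained at k = 1)
  C[1][0] = min over k of (A[1][0] + B[0][0] = 1 + -5 = -4, A[1][1] + B[1][0] = -4 + 5 = 1) = -4 (attained at k = 0)
  C[1][1] = min over k of (A[1][0] + B[0][1] = 1 + 9 = 10, A[1][1] + B[1][1] = -4 + 6 = 2) = 2 (attained at k = 1)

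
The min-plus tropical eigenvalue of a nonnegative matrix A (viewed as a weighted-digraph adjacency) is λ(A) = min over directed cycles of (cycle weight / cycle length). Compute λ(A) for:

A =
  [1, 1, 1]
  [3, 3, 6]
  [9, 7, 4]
λ(A) = 1

Enumerate directed cycles and compute their means (weight / length). Sample:
  cycle 0 → 0: weight = 1, length = 1, mean = 1/1 ≈ 1.000
  cycle 1 → 1: weight = 3, length = 1, mean = 3/1 ≈ 3.000
  cycle 2 → 2: weight = 4, length = 1, mean = 4/1 ≈ 4.000
  cycle 0 → 1 → 0: weight = 4, length = 2, mean = 4/2 ≈ 2.000
  cycle 0 → 2 → 0: weight = 10, length = 2, mean = 10/2 ≈ 5.000
  cycle 1 → 0 → 1: weight = 4, length = 2, mean = 4/2 ≈ 2.000
Minimum mean = 1.000, attained e.g. along the cycle 0 → 0 with weight 1 and length 1. So λ(A) = 1/1 = 1.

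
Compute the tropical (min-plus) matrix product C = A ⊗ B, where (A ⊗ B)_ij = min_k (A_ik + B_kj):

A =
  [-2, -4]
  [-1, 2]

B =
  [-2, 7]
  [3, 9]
A ⊗ B =
  [-4, 5]
  [-3, 6]

Apply the min-plus product entry-by-entry:
  C[0][0] = min over k of (A[0][0] + B[0][0] = -2 + -2 = -4, A[0][1] + B[1][0] = -4 + 3 = -1) = -4 (attained at k = 0)
  C[0][1] = min over k of (A[0][0] + B[0][1] = -2 + 7 = 5, A[0][1] + B[1][1] = -4 + 9 = 5) = 5 (attained at k = 0)
  C[1][0] = min over k of (A[1][0] + B[0][0] = -1 + -2 = -3, A[1][1] + B[1][0] = 2 + 3 = 5) = -3 (attained at k = 0)
  C[1][1] = min over k of (A[1][0] + B[0][1] = -1 + 7 = 6, A[1][1] + B[1][1] = 2 + 9 = 11) = 6 (attained at k = 0)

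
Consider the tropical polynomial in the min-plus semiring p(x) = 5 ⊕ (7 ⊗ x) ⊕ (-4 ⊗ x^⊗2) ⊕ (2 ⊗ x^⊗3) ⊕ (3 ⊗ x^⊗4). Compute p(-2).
p(-2) = -8

A tropical monomial a ⊗ x^⊗i evaluates to a + i · x. Evaluating each term at x = -2:
  Term 0 contributes 5 + 0 · -2 = 5
  Term 1 contributes 7 + 1 · -2 = 5
  Term 2 contributes -4 + 2 · -2 = -8
  Term 3 contributes 2 + 3 · -2 = -4
  Term 4 contributes 3 + 4 · -2 = -5
p(-2) = ⊕ of these = min[5, 5, -8, -4, -5] = -8.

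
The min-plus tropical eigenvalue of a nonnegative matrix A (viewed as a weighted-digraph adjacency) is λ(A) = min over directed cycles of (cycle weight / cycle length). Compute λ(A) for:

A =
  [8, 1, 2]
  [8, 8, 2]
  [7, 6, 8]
λ(A) = 10/3

Enumerate directed cycles and compute their means (weight / length). Sample:
  cycle 0 → 0: weight = 8, length = 1, mean = 8/1 ≈ 8.000
  cycle 1 → 1: weight = 8, length = 1, mean = 8/1 ≈ 8.000
  cycle 2 → 2: weight = 8, length = 1, mean = 8/1 ≈ 8.000
  cycle 0 → 1 → 0: weight = 9, length = 2, mean = 9/2 ≈ 4.500
  cycle 0 → 2 → 0: weight = 9, length = 2, mean = 9/2 ≈ 4.500
  cycle 1 → 0 → 1: weight = 9, length = 2, mean = 9/2 ≈ 4.500
Minimum mean = 3.333, attained e.g. along the cycle 0 → 1 → 2 → 0 with weight 10 and length 3. So λ(A) = 10/3 = 10/3.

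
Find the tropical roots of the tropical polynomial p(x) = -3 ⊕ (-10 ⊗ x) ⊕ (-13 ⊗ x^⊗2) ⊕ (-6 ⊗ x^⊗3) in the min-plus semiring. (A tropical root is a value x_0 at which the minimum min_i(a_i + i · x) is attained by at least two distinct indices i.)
Roots: {-7, 3, 7}

Each tropical root is a break point of the lower envelope of the lines y = a_i + i · x (there are 4 lines, with slopes 0, 1, ..., 3). Only the lines that attain the minimum somewhere contribute to roots; other lines are dominated. Here the surviving (envelope) indices are i = 3, i = 2, i = 1, i = 0.
Intersections between consecutive envelope lines give the roots: for adjacent envelope indices i < j the intersection is x = (a_i − a_j) / (j − i). Reading off the sorted break points: {-7, 3, 7}.
Verification: at each break x_0, at least two indices attain the minimum of min_i(a_i + i · x_0).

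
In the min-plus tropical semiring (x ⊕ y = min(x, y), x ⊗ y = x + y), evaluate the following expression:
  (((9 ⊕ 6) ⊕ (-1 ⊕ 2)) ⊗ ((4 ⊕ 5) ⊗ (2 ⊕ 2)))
(((9 ⊕ 6) ⊕ (-1 ⊕ 2)) ⊗ ((4 ⊕ 5) ⊗ (2 ⊕ 2))) = 5

Expand innermost to outermost. Recall ⊕ takes the minimum of its arguments and ⊗ takes their sum. Working out the expression (((9 ⊕ 6) ⊕ (-1 ⊕ 2)) ⊗ ((4 ⊕ 5) ⊗ (2 ⊕ 2))) gives 5.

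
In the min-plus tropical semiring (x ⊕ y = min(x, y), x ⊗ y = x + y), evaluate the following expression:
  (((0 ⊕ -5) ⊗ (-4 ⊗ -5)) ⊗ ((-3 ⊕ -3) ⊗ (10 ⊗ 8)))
(((0 ⊕ -5) ⊗ (-4 ⊗ -5)) ⊗ ((-3 ⊕ -3) ⊗ (10 ⊗ 8))) = 1

Expand innermost to outermost. Recall ⊕ takes the minimum of its arguments and ⊗ takes their sum. Working out the expression (((0 ⊕ -5) ⊗ (-4 ⊗ -5)) ⊗ ((-3 ⊕ -3) ⊗ (10 ⊗ 8))) gives 1.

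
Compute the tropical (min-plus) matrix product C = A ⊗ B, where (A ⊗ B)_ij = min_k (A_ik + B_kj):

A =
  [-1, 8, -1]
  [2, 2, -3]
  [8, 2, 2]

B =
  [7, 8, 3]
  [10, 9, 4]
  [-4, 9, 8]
A ⊗ B =
  [-5, 7, 2]
  [-7, 6, 5]
  [-2, 11, 6]

Apply the min-plus product entry-by-entry:
  C[0][0] = min over k of (A[0][0] + B[0][0] = -1 + 7 = 6, A[0][1] + B[1][0] = 8 + 10 = 18, A[0][2] + B[2][0] = -1 + -4 = -5) = -5 (attained at k = 2)
  C[0][1] = min over k of (A[0][0] + B[0][1] = -1 + 8 = 7, A[0][1] + B[1][1] = 8 + 9 = 17, A[0][2] + B[2][1] = -1 + 9 = 8) = 7 (attained at k = 0)
  C[0][2] = min over k of (A[0][0] + B[0][2] = -1 + 3 = 2, A[0][1] + B[1][2] = 8 + 4 = 12, A[0][2] + B[2][2] = -1 + 8 = 7) = 2 (attained at k = 0)
  C[1][0] = min over k of (A[1][0] + B[0][0] = 2 + 7 = 9, A[1][1] + B[1][0] = 2 + 10 = 12, A[1][2] + B[2][0] = -3 + -4 = -7) = -7 (attained at k = 2)
  C[1][1] = min over k of (A[1][0] + B[0][1] = 2 + 8 = 10, A[1][1] + B[1][1] = 2 + 9 = 11, A[1][2] + B[2][1] = -3 + 9 = 6) = 6 (attained at k = 2)
  C[1][2] = min over k of (A[1][0] + B[0][2] = 2 + 3 = 5, A[1][1] + B[1][2] = 2 + 4 = 6, A[1][2] + B[2][2] = -3 + 8 = 5) = 5 (attained at k = 0)
  C[2][0] = min over k of (A[2][0] + B[0][0] = 8 + 7 = 15, A[2][1] + B[1][0] = 2 + 10 = 12, A[2][2] + B[2][0] = 2 + -4 = -2) = -2 (attained at k = 2)
  C[2][1] = min over k of (A[2][0] + B[0][1] = 8 + 8 = 16, A[2][1] + B[1][1] = 2 + 9 = 11, A[2][2] + B[2][1] = 2 + 9 = 11) = 11 (attained at k = 1)
  C[2][2] = min over k of (A[2][0] + B[0][2] = 8 + 3 = 11, A[2][1] + B[1][2] = 2 + 4 = 6, A[2][2] + B[2][2] = 2 + 8 = 10) = 6 (attained at k = 1)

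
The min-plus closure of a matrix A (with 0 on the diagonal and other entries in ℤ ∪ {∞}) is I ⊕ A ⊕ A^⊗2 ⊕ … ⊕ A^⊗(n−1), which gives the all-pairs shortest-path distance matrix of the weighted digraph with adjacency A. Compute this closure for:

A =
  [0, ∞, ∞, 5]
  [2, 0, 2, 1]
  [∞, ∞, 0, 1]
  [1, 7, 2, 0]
Closure =
  [0, 12, 7, 5]
  [2, 0, 2, 1]
  [2, 8, 0, 1]
  [1, 7, 2, 0]

This is the Floyd-Warshall all-pairs shortest-path computation. For each intermediate vertex k = 0, 1, …, 3, update dist[i][j] ← min(dist[i][j], dist[i][k] + dist[k][j]). The final matrix gives, for each (i, j), the minimum total weight of any directed path from i to j (possibly empty when i = j).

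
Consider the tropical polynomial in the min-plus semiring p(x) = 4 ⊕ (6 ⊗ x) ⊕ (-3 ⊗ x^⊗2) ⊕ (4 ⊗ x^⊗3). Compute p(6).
p(6) = 4

A tropical monomial a ⊗ x^⊗i evaluates to a + i · x. Evaluating each term at x = 6:
  Term 0 contributes 4 + 0 · 6 = 4
  Term 1 contributes 6 + 1 · 6 = 12
  Term 2 contributes -3 + 2 · 6 = 9
  Term 3 contributes 4 + 3 · 6 = 22
p(6) = ⊕ of these = min[4, 12, 9, 22] = 4.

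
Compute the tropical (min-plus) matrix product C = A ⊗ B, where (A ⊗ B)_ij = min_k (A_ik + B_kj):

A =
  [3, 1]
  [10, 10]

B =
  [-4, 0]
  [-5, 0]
A ⊗ B =
  [-4, 1]
  [5, 10]

Apply the min-plus product entry-by-entry:
  C[0][0] = min over k of (A[0][0] + B[0][0] = 3 + -4 = -1, A[0][1] + B[1][0] = 1 + -5 = -4) = -4 (attained at k = 1)
  C[0][1] = min over k of (A[0][0] + B[0][1] = 3 + 0 = 3, A[0][1] + B[1][1] = 1 + 0 = 1) = 1 (attained at k = 1)
  C[1][0] = min over k of (A[1][0] + B[0][0] = 10 + -4 = 6, A[1][1] + B[1][0] = 10 + -5 = 5) = 5 (attained at k = 1)
  C[1][1] = min over k of (A[1][0] + B[0][1] = 10 + 0 = 10, A[1][1] + B[1][1] = 10 + 0 = 10) = 10 (attained at k = 0)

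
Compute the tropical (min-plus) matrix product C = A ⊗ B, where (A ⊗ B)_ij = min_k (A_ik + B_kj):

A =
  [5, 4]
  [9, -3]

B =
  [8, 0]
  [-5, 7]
A ⊗ B =
  [-1, 5]
  [-8, 4]

Apply the min-plus product entry-by-entry:
  C[0][0] = min over k of (A[0][0] + B[0][0] = 5 + 8 = 13, A[0][1] + B[1][0] = 4 + -5 = -1) = -1 (attained at k = 1)
  C[0][1] = min over k of (A[0][0] + B[0][1] = 5 + 0 = 5, A[0][1] + B[1][1] = 4 + 7 = 11) = 5 (attained at k = 0)
  C[1][0] = min over k of (A[1][0] + B[0][0] = 9 + 8 = 17, A[1][1] + B[1][0] = -3 + -5 = -8) = -8 (attained at k = 1)
  C[1][1] = min over k of (A[1][0] + B[0][1] = 9 + 0 = 9, A[1][1] + B[1][1] = -3 + 7 = 4) = 4 (attained at k = 1)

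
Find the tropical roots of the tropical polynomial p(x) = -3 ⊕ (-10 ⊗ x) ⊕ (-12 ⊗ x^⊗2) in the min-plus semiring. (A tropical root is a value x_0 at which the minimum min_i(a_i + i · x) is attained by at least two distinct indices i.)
Roots: {2, 7}

Each tropical root is a break point of the lower envelope of the lines y = a_i + i · x (there are 3 lines, with slopes 0, 1, ..., 2). Only the lines that attain the minimum somewhere contribute to roots; other lines are dominated. Here the surviving (envelope) indices are i = 2, i = 1, i = 0.
Intersections between consecutive envelope lines give the roots: for adjacent envelope indices i < j the intersection is x = (a_i − a_j) / (j − i). Reading off the sorted break points: {2, 7}.
Verification: at each break x_0, at least two indices attain the minimum of min_i(a_i + i · x_0).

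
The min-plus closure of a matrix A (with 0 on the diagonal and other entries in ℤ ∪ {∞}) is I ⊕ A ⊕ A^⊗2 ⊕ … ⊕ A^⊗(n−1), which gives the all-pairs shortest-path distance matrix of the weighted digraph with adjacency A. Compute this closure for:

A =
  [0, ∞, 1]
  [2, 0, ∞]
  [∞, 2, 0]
Closure =
  [0, 3, 1]
  [2, 0, 3]
  [4, 2, 0]

This is the Floyd-Warshall all-pairs shortest-path computation. For each intermediate vertex k = 0, 1, …, 2, update dist[i][j] ← min(dist[i][j], dist[i][k] + dist[k][j]). The final matrix gives, for each (i, j), the minimum total weight of any directed path from i to j (possibly empty when i = j).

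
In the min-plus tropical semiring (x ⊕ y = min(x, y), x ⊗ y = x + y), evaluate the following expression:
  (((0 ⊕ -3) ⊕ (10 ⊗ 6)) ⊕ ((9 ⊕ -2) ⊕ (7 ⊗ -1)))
(((0 ⊕ -3) ⊕ (10 ⊗ 6)) ⊕ ((9 ⊕ -2) ⊕ (7 ⊗ -1))) = -3

Expand innermost to outermost. Recall ⊕ takes the minimum of its arguments and ⊗ takes their sum. Working out the expression (((0 ⊕ -3) ⊕ (10 ⊗ 6)) ⊕ ((9 ⊕ -2) ⊕ (7 ⊗ -1))) gives -3.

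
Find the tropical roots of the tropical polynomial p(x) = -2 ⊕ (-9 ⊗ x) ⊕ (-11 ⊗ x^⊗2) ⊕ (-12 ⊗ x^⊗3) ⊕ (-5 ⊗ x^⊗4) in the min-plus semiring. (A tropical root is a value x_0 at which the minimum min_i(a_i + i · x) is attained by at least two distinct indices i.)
Roots: {-7, 1, 2, 7}

Each tropical root is a break point of the lower envelope of the lines y = a_i + i · x (there are 5 lines, with slopes 0, 1, ..., 4). Only the lines that attain the minimum somewhere contribute to roots; other lines are dominated. Here the surviving (envelope) indices are i = 4, i = 3, i = 2, i = 1, i = 0.
Intersections between consecutive envelope lines give the roots: for adjacent envelope indices i < j the intersection is x = (a_i − a_j) / (j − i). Reading off the sorted break points: {-7, 1, 2, 7}.
Verification: at each break x_0, at least two indices attain the minimum of min_i(a_i + i · x_0).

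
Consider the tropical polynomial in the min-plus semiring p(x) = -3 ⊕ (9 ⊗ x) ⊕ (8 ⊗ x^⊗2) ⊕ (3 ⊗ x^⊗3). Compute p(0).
p(0) = -3

A tropical monomial a ⊗ x^⊗i evaluates to a + i · x. Evaluating each term at x = 0:
  Term 0 contributes -3 + 0 · 0 = -3
  Term 1 contributes 9 + 1 · 0 = 9
  Term 2 contributes 8 + 2 · 0 = 8
  Term 3 contributes 3 + 3 · 0 = 3
p(0) = ⊕ of these = min[-3, 9, 8, 3] = -3.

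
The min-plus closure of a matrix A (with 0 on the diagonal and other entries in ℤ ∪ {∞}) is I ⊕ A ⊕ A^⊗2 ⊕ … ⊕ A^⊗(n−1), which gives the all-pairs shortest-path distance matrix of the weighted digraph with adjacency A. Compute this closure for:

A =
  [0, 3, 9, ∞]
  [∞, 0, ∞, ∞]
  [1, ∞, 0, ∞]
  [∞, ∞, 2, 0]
Closure =
  [0, 3, 9, ∞]
  [∞, 0, ∞, ∞]
  [1, 4, 0, ∞]
  [3, 6, 2, 0]

This is the Floyd-Warshall all-pairs shortest-path computation. For each intermediate vertex k = 0, 1, …, 3, update dist[i][j] ← min(dist[i][j], dist[i][k] + dist[k][j]). The final matrix gives, for each (i, j), the minimum total weight of any directed path from i to j (possibly empty when i = j).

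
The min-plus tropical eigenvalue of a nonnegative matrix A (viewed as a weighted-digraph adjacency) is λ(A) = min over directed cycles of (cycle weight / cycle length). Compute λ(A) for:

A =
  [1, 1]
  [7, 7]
λ(A) = 1

Enumerate directed cycles and compute their means (weight / length). Sample:
  cycle 0 → 0: weight = 1, length = 1, mean = 1/1 ≈ 1.000
  cycle 1 → 1: weight = 7, length = 1, mean = 7/1 ≈ 7.000
  cycle 0 → 1 → 0: weight = 8, length = 2, mean = 8/2 ≈ 4.000
  cycle 1 → 0 → 1: weight = 8, length = 2, mean = 8/2 ≈ 4.000
Minimum mean = 1.000, attained e.g. along the cycle 0 → 0 with weight 1 and length 1. So λ(A) = 1/1 = 1.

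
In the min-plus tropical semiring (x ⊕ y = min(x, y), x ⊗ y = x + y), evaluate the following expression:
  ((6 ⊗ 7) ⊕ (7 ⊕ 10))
((6 ⊗ 7) ⊕ (7 ⊕ 10)) = 7

Expand innermost to outermost. Recall ⊕ takes the minimum of its arguments and ⊗ takes their sum. Working out the expression ((6 ⊗ 7) ⊕ (7 ⊕ 10)) gives 7.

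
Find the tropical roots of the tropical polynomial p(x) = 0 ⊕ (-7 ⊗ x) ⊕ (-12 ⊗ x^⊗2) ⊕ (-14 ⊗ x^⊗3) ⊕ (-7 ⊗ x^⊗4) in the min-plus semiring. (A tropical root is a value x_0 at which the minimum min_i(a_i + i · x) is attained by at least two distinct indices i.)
Roots: {-7, 2, 5, 7}

Each tropical root is a break point of the lower envelope of the lines y = a_i + i · x (there are 5 lines, with slopes 0, 1, ..., 4). Only the lines that attain the minimum somewhere contribute to roots; other lines are dominated. Here the surviving (envelope) indices are i = 4, i = 3, i = 2, i = 1, i = 0.
Intersections between consecutive envelope lines give the roots: for adjacent envelope indices i < j the intersection is x = (a_i − a_j) / (j − i). Reading off the sorted break points: {-7, 2, 5, 7}.
Verification: at each break x_0, at least two indices attain the minimum of min_i(a_i + i · x_0).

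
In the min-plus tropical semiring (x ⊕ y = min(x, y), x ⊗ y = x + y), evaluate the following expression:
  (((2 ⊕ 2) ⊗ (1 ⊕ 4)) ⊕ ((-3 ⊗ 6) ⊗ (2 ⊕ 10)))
(((2 ⊕ 2) ⊗ (1 ⊕ 4)) ⊕ ((-3 ⊗ 6) ⊗ (2 ⊕ 10))) = 3

Expand innermost to outermost. Recall ⊕ takes the minimum of its arguments and ⊗ takes their sum. Working out the expression (((2 ⊕ 2) ⊗ (1 ⊕ 4)) ⊕ ((-3 ⊗ 6) ⊗ (2 ⊕ 10))) gives 3.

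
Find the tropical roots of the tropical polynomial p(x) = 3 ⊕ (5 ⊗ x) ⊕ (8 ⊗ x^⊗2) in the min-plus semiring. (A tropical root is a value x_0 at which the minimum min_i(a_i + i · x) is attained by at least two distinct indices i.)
Roots: {-3, -2}

Each tropical root is a break point of the lower envelope of the lines y = a_i + i · x (there are 3 lines, with slopes 0, 1, ..., 2). Only the lines that attain the minimum somewhere contribute to roots; other lines are dominated. Here the surviving (envelope) indices are i = 2, i = 1, i = 0.
Intersections between consecutive envelope lines give the roots: for adjacent envelope indices i < j the intersection is x = (a_i − a_j) / (j − i). Reading off the sorted break points: {-3, -2}.
Verification: at each break x_0, at least two indices attain the minimum of min_i(a_i + i · x_0).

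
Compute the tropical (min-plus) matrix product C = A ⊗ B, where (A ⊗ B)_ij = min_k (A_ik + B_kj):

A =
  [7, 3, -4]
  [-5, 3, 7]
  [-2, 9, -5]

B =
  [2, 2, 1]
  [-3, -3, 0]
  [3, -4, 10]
A ⊗ B =
  [-1, -8, 3]
  [-3, -3, -4]
  [-2, -9, -1]

Apply the min-plus product entry-by-entry:
  C[0][0] = min over k of (A[0][0] + B[0][0] = 7 + 2 = 9, A[0][1] + B[1][0] = 3 + -3 = 0, A[0][2] + B[2][0] = -4 + 3 = -1) = -1 (attained at k = 2)
  C[0][1] = min over k of (A[0][0] + B[0][1] = 7 + 2 = 9, A[0][1] + B[1][1] = 3 + -3 = 0, A[0][2] + B[2][1] = -4 + -4 = -8) = -8 (attained at k = 2)
  C[0][2] = min over k of (A[0][0] + B[0][2] = 7 + 1 = 8, A[0][1] + B[1][2] = 3 + 0 = 3, A[0][2] + B[2][2] = -4 + 10 = 6) = 3 (attained at k = 1)
  C[1][0] = min over k of (A[1][0] + B[0][0] = -5 + 2 = -3, A[1][1] + B[1][0] = 3 + -3 = 0, A[1][2] + B[2][0] = 7 + 3 = 10) = -3 (attained at k = 0)
  C[1][1] = min over k of (A[1][0] + B[0][1] = -5 + 2 = -3, A[1][1] + B[1][1] = 3 + -3 = 0, A[1][2] + B[2][1] = 7 + -4 = 3) = -3 (attained at k = 0)
  C[1][2] = min over k of (A[1][0] + B[0][2] = -5 + 1 = -4, A[1][1] + B[1][2] = 3 + 0 = 3, A[1][2] + B[2][2] = 7 + 10 = 17) = -4 (attained at k = 0)
  C[2][0] = min over k of (A[2][0] + B[0][0] = -2 + 2 = 0, A[2][1] + B[1][0] = 9 + -3 = 6, A[2][2] + B[2][0] = -5 + 3 = -2) = -2 (attained at k = 2)
  C[2][1] = min over k of (A[2][0] + B[0][1] = -2 + 2 = 0, A[2][1] + B[1][1] = 9 + -3 = 6, A[2][2] + B[2][1] = -5 + -4 = -9) = -9 (attained at k = 2)
  C[2][2] = min over k of (A[2][0] + B[0][2] = -2 + 1 = -1, A[2][1] + B[1][2] = 9 + 0 = 9, A[2][2] + B[2][2] = -5 + 10 = 5) = -1 (attained at k = 0)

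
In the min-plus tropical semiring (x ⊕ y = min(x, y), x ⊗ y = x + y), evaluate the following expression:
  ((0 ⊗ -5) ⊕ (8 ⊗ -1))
((0 ⊗ -5) ⊕ (8 ⊗ -1)) = -5

Expand innermost to outermost. Recall ⊕ takes the minimum of its arguments and ⊗ takes their sum. Working out the expression ((0 ⊗ -5) ⊕ (8 ⊗ -1)) gives -5.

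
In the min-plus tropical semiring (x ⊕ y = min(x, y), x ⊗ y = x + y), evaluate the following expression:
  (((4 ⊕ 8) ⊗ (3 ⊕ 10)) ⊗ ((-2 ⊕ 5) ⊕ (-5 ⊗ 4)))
(((4 ⊕ 8) ⊗ (3 ⊕ 10)) ⊗ ((-2 ⊕ 5) ⊕ (-5 ⊗ 4))) = 5

Expand innermost to outermost. Recall ⊕ takes the minimum of its arguments and ⊗ takes their sum. Working out the expression (((4 ⊕ 8) ⊗ (3 ⊕ 10)) ⊗ ((-2 ⊕ 5) ⊕ (-5 ⊗ 4))) gives 5.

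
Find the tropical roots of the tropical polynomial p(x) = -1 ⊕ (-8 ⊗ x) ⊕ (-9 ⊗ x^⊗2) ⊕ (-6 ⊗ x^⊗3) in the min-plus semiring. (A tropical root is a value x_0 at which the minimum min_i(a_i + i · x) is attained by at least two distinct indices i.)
Roots: {-3, 1, 7}

Each tropical root is a break point of the lower envelope of the lines y = a_i + i · x (there are 4 lines, with slopes 0, 1, ..., 3). Only the lines that attain the minimum somewhere contribute to roots; other lines are dominated. Here the surviving (envelope) indices are i = 3, i = 2, i = 1, i = 0.
Intersections between consecutive envelope lines give the roots: for adjacent envelope indices i < j the intersection is x = (a_i − a_j) / (j − i). Reading off the sorted break points: {-3, 1, 7}.
Verification: at each break x_0, at least two indices attain the minimum of min_i(a_i + i · x_0).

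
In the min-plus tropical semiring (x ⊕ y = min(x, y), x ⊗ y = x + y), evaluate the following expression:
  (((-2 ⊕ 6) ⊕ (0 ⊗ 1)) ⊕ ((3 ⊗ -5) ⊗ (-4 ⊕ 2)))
(((-2 ⊕ 6) ⊕ (0 ⊗ 1)) ⊕ ((3 ⊗ -5) ⊗ (-4 ⊕ 2))) = -6

Expand innermost to outermost. Recall ⊕ takes the minimum of its arguments and ⊗ takes their sum. Working out the expression (((-2 ⊕ 6) ⊕ (0 ⊗ 1)) ⊕ ((3 ⊗ -5) ⊗ (-4 ⊕ 2))) gives -6.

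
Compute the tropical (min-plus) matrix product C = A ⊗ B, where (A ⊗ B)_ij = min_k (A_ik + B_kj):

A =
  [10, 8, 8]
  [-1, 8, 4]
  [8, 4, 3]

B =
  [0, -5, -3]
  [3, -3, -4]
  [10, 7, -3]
A ⊗ B =
  [10, 5, 4]
  [-1, -6, -4]
  [7, 1, 0]

Apply the min-plus product entry-by-entry:
  C[0][0] = min over k of (A[0][0] + B[0][0] = 10 + 0 = 10, A[0][1] + B[1][0] = 8 + 3 = 11, A[0][2] + B[2][0] = 8 + 10 = 18) = 10 (attained at k = 0)
  C[0][1] = min over k of (A[0][0] + B[0][1] = 10 + -5 = 5, A[0][1] + B[1][1] = 8 + -3 = 5, A[0][2] + B[2][1] = 8 + 7 = 15) = 5 (attained at k = 0)
  C[0][2] = min over k of (A[0][0] + B[0][2] = 10 + -3 = 7, A[0][1] + B[1][2] = 8 + -4 = 4, A[0][2] + B[2][2] = 8 + -3 = 5) = 4 (attained at k = 1)
  C[1][0] = min over k of (A[1][0] + B[0][0] = -1 + 0 = -1, A[1][1] + B[1][0] = 8 + 3 = 11, A[1][2] + B[2][0] = 4 + 10 = 14) = -1 (attained at k = 0)
  C[1][1] = min over k of (A[1][0] + B[0][1] = -1 + -5 = -6, A[1][1] + B[1][1] = 8 + -3 = 5, A[1][2] + B[2][1] = 4 + 7 = 11) = -6 (attained at k = 0)
  C[1][2] = min over k of (A[1][0] + B[0][2] = -1 + -3 = -4, A[1][1] + B[1][2] = 8 + -4 = 4, A[1][2] + B[2][2] = 4 + -3 = 1) = -4 (attained at k = 0)
  C[2][0] = min over k of (A[2][0] + B[0][0] = 8 + 0 = 8, A[2][1] + B[1][0] = 4 + 3 = 7, A[2][2] + B[2][0] = 3 + 10 = 13) = 7 (attained at k = 1)
  C[2][1] = min over k of (A[2][0] + B[0][1] = 8 + -5 = 3, A[2][1] + B[1][1] = 4 + -3 = 1, A[2][2] + B[2][1] = 3 + 7 = 10) = 1 (attained at k = 1)
  C[2][2] = min over k of (A[2][0] + B[0][2] = 8 + -3 = 5, A[2][1] + B[1][2] = 4 + -4 = 0, A[2][2] + B[2][2] = 3 + -3 = 0) = 0 (attained at k = 1)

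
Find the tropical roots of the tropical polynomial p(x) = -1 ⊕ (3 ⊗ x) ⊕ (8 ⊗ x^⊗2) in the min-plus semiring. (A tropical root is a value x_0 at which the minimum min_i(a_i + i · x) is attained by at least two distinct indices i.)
Roots: {-5, -4}

Each tropical root is a break point of the lower envelope of the lines y = a_i + i · x (there are 3 lines, with slopes 0, 1, ..., 2). Only the lines that attain the minimum somewhere contribute to roots; other lines are dominated. Here the surviving (envelope) indices are i = 2, i = 1, i = 0.
Intersections between consecutive envelope lines give the roots: for adjacent envelope indices i < j the intersection is x = (a_i − a_j) / (j − i). Reading off the sorted break points: {-5, -4}.
Verification: at each break x_0, at least two indices attain the minimum of min_i(a_i + i · x_0).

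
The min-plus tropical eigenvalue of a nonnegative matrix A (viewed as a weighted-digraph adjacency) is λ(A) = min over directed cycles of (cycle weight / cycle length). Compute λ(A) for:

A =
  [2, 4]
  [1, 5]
λ(A) = 2

Enumerate directed cycles and compute their means (weight / length). Sample:
  cycle 0 → 0: weight = 2, length = 1, mean = 2/1 ≈ 2.000
  cycle 1 → 1: weight = 5, length = 1, mean = 5/1 ≈ 5.000
  cycle 0 → 1 → 0: weight = 5, length = 2, mean = 5/2 ≈ 2.500
  cycle 1 → 0 → 1: weight = 5, length = 2, mean = 5/2 ≈ 2.500
Minimum mean = 2.000, attained e.g. along the cycle 0 → 0 with weight 2 and length 1. So λ(A) = 2/1 = 2.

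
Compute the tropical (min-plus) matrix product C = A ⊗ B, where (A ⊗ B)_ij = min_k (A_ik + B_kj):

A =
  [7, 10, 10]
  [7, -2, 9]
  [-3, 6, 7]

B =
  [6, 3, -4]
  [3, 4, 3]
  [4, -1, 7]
A ⊗ B =
  [13, 9, 3]
  [1, 2, 1]
  [3, 0, -7]

Apply the min-plus product entry-by-entry:
  C[0][0] = min over k of (A[0][0] + B[0][0] = 7 + 6 = 13, A[0][1] + B[1][0] = 10 + 3 = 13, A[0][2] + B[2][0] = 10 + 4 = 14) = 13 (attained at k = 0)
  C[0][1] = min over k of (A[0][0] + B[0][1] = 7 + 3 = 10, A[0][1] + B[1][1] = 10 + 4 = 14, A[0][2] + B[2][1] = 10 + -1 = 9) = 9 (attained at k = 2)
  C[0][2] = min over k of (A[0][0] + B[0][2] = 7 + -4 = 3, A[0][1] + B[1][2] = 10 + 3 = 13, A[0][2] + B[2][2] = 10 + 7 = 17) = 3 (attained at k = 0)
  C[1][0] = min over k of (A[1][0] + B[0][0] = 7 + 6 = 13, A[1][1] + B[1][0] = -2 + 3 = 1, A[1][2] + B[2][0] = 9 + 4 = 13) = 1 (attained at k = 1)
  C[1][1] = min over k of (A[1][0] + B[0][1] = 7 + 3 = 10, A[1][1] + B[1][1] = -2 + 4 = 2, A[1][2] + B[2][1] = 9 + -1 = 8) = 2 (attained at k = 1)
  C[1][2] = min over k of (A[1][0] + B[0][2] = 7 + -4 = 3, A[1][1] + B[1][2] = -2 + 3 = 1, A[1][2] + B[2][2] = 9 + 7 = 16) = 1 (attained at k = 1)
  C[2][0] = min over k of (A[2][0] + B[0][0] = -3 + 6 = 3, A[2][1] + B[1][0] = 6 + 3 = 9, A[2][2] + B[2][0] = 7 + 4 = 11) = 3 (attained at k = 0)
  C[2][1] = min over k of (A[2][0] + B[0][1] = -3 + 3 = 0, A[2][1] + B[1][1] = 6 + 4 = 10, A[2][2] + B[2][1] = 7 + -1 = 6) = 0 (attained at k = 0)
  C[2][2] = min over k of (A[2][0] + B[0][2] = -3 + -4 = -7, A[2][1] + B[1][2] = 6 + 3 = 9, A[2][2] + B[2][2] = 7 + 7 = 14) = -7 (attained at k = 0)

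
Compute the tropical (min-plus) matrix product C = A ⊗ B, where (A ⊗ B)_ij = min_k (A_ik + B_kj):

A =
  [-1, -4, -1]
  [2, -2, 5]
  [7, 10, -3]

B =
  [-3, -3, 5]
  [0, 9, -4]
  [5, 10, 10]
A ⊗ B =
  [-4, -4, -8]
  [-2, -1, -6]
  [2, 4, 6]

Apply the min-plus product entry-by-entry:
  C[0][0] = min over k of (A[0][0] + B[0][0] = -1 + -3 = -4, A[0][1] + B[1][0] = -4 + 0 = -4, A[0][2] + B[2][0] = -1 + 5 = 4) = -4 (attained at k = 0)
  C[0][1] = min over k of (A[0][0] + B[0][1] = -1 + -3 = -4, A[0][1] + B[1][1] = -4 + 9 = 5, A[0][2] + B[2][1] = -1 + 10 = 9) = -4 (attained at k = 0)
  C[0][2] = min over k of (A[0][0] + B[0][2] = -1 + 5 = 4, A[0][1] + B[1][2] = -4 + -4 = -8, A[0][2] + B[2][2] = -1 + 10 = 9) = -8 (attained at k = 1)
  C[1][0] = min over k of (A[1][0] + B[0][0] = 2 + -3 = -1, A[1][1] + B[1][0] = -2 + 0 = -2, A[1][2] + B[2][0] = 5 + 5 = 10) = -2 (attained at k = 1)
  C[1][1] = min over k of (A[1][0] + B[0][1] = 2 + -3 = -1, A[1][1] + B[1][1] = -2 + 9 = 7, A[1][2] + B[2][1] = 5 + 10 = 15) = -1 (attained at k = 0)
  C[1][2] = min over k of (A[1][0] + B[0][2] = 2 + 5 = 7, A[1][1] + B[1][2] = -2 + -4 = -6, A[1][2] + B[2][2] = 5 + 10 = 15) = -6 (attained at k = 1)
  C[2][0] = min over k of (A[2][0] + B[0][0] = 7 + -3 = 4, A[2][1] + B[1][0] = 10 + 0 = 10, A[2][2] + B[2][0] = -3 + 5 = 2) = 2 (attained at k = 2)
  C[2][1] = min over k of (A[2][0] + B[0][1] = 7 + -3 = 4, A[2][1] + B[1][1] = 10 + 9 = 19, A[2][2] + B[2][1] = -3 + 10 = 7) = 4 (attained at k = 0)
  C[2][2] = min over k of (A[2][0] + B[0][2] = 7 + 5 = 12, A[2][1] + B[1][2] = 10 + -4 = 6, A[2][2] + B[2][2] = -3 + 10 = 7) = 6 (attained at k = 1)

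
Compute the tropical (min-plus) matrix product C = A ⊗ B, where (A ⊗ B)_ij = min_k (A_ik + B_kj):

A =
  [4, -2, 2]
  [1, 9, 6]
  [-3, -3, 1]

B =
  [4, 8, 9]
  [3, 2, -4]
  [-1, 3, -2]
A ⊗ B =
  [1, 0, -6]
  [5, 9, 4]
  [0, -1, -7]

Apply the min-plus product entry-by-entry:
  C[0][0] = min over k of (A[0][0] + B[0][0] = 4 + 4 = 8, A[0][1] + B[1][0] = -2 + 3 = 1, A[0][2] + B[2][0] = 2 + -1 = 1) = 1 (attained at k = 1)
  C[0][1] = min over k of (A[0][0] + B[0][1] = 4 + 8 = 12, A[0][1] + B[1][1] = -2 + 2 = 0, A[0][2] + B[2][1] = 2 + 3 = 5) = 0 (attained at k = 1)
  C[0][2] = min over k of (A[0][0] + B[0][2] = 4 + 9 = 13, A[0][1] + B[1][2] = -2 + -4 = -6, A[0][2] + B[2][2] = 2 + -2 = 0) = -6 (attained at k = 1)
  C[1][0] = min over k of (A[1][0] + B[0][0] = 1 + 4 = 5, A[1][1] + B[1][0] = 9 + 3 = 12, A[1][2] + B[2][0] = 6 + -1 = 5) = 5 (attained at k = 0)
  C[1][1] = min over k of (A[1][0] + B[0][1] = 1 + 8 = 9, A[1][1] + B[1][1] = 9 + 2 = 11, A[1][2] + B[2][1] = 6 + 3 = 9) = 9 (attained at k = 0)
  C[1][2] = min over k of (A[1][0] + B[0][2] = 1 + 9 = 10, A[1][1] + B[1][2] = 9 + -4 = 5, A[1][2] + B[2][2] = 6 + -2 = 4) = 4 (attained at k = 2)
  C[2][0] = min over k of (A[2][0] + B[0][0] = -3 + 4 = 1, A[2][1] + B[1][0] = -3 + 3 = 0, A[2][2] + B[2][0] = 1 + -1 = 0) = 0 (attained at k = 1)
  C[2][1] = min over k of (A[2][0] + B[0][1] = -3 + 8 = 5, A[2][1] + B[1][1] = -3 + 2 = -1, A[2][2] + B[2][1] = 1 + 3 = 4) = -1 (attained at k = 1)
  C[2][2] = min over k of (A[2][0] + B[0][2] = -3 + 9 = 6, A[2][1] + B[1][2] = -3 + -4 = -7, A[2][2] + B[2][2] = 1 + -2 = -1) = -7 (attained at k = 1)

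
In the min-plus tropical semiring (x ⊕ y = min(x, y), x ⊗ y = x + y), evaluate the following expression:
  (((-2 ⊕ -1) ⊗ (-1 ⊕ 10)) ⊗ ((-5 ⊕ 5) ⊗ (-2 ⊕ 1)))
(((-2 ⊕ -1) ⊗ (-1 ⊕ 10)) ⊗ ((-5 ⊕ 5) ⊗ (-2 ⊕ 1))) = -10

Expand innermost to outermost. Recall ⊕ takes the minimum of its arguments and ⊗ takes their sum. Working out the expression (((-2 ⊕ -1) ⊗ (-1 ⊕ 10)) ⊗ ((-5 ⊕ 5) ⊗ (-2 ⊕ 1))) gives -10.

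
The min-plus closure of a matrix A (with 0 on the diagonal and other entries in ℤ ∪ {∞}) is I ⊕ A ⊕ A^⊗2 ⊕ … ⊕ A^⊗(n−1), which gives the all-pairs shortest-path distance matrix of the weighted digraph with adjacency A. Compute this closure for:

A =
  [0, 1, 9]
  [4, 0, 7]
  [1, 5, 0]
Closure =
  [0, 1, 8]
  [4, 0, 7]
  [1, 2, 0]

This is the Floyd-Warshall all-pairs shortest-path computation. For each intermediate vertex k = 0, 1, …, 2, update dist[i][j] ← min(dist[i][j], dist[i][k] + dist[k][j]). The final matrix gives, for each (i, j), the minimum total weight of any directed path from i to j (possibly empty when i = j).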